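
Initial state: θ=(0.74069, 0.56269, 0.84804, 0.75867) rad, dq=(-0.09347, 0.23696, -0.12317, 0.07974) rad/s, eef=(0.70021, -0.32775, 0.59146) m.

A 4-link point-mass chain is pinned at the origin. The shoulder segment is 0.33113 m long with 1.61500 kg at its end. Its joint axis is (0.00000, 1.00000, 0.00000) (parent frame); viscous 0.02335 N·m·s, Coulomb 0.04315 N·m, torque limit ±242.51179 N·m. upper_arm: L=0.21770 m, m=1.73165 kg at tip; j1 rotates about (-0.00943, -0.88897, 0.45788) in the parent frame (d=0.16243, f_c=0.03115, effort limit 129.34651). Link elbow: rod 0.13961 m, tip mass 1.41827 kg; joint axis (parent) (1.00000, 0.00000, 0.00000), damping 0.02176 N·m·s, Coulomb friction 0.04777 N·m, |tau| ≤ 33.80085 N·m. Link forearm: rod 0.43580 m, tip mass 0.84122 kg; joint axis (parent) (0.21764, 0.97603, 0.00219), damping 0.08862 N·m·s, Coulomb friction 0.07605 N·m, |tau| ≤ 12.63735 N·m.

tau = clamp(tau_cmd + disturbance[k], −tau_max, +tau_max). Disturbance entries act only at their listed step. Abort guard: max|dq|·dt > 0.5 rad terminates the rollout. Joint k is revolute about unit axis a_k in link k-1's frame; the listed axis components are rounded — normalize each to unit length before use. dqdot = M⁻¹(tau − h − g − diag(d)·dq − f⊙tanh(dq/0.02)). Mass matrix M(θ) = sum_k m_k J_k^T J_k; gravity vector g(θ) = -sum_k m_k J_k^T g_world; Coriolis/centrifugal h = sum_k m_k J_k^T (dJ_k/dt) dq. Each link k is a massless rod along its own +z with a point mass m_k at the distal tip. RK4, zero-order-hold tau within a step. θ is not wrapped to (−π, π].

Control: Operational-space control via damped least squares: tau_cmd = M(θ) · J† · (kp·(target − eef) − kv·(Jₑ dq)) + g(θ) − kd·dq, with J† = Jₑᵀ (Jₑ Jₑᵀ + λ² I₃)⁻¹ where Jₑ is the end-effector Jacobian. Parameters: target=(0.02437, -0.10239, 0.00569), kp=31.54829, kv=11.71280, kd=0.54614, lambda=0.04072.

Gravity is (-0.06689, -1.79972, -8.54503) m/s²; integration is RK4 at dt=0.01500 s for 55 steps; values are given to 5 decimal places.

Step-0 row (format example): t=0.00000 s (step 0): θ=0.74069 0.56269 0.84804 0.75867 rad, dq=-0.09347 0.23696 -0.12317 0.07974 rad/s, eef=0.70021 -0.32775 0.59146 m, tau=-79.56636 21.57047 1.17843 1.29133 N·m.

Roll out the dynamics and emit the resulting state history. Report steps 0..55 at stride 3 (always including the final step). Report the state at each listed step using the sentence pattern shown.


t=0.04500 s (step 3): θ=0.68436 0.57003 0.92043 0.83549 rad, dq=-2.22372 -0.06886 3.07807 2.72555 rad/s, eef=0.67783 -0.32009 0.58229 m, tau=-42.97686 10.86609 -2.60894 -0.76954 N·m.
t=0.09000 s (step 6): θ=0.55814 0.54495 1.09854 0.95940 rad, dq=-3.25008 -1.10045 4.58925 2.54880 rad/s, eef=0.62779 -0.30516 0.55672 m, tau=-17.20001 3.81432 -3.70280 -0.54184 N·m.
t=0.13500 s (step 9): θ=0.40408 0.47305 1.31012 1.05697 rad, dq=-3.50939 -2.03082 4.64371 1.80751 rad/s, eef=0.56556 -0.28630 0.52863 m, tau=-3.68997 0.91656 -3.64413 -0.10707 N·m.
t=0.18000 s (step 12): θ=0.24928 0.37151 1.50789 1.12440 rad, dq=-3.33132 -2.39778 4.12188 1.21433 rad/s, eef=0.50249 -0.26741 0.50196 m, tau=2.56736 0.04051 -3.28747 0.27445 N·m.
t=0.22500 s (step 15): θ=0.10698 0.26494 1.68246 1.16662 rad, dq=-2.98747 -2.29650 3.65735 0.66724 rad/s, eef=0.44422 -0.25133 0.47669 m, tau=5.08794 -0.01968 -2.96113 0.73343 N·m.
t=0.27000 s (step 18): θ=-0.01946 0.16785 1.83909 1.18476 rad, dq=-2.64129 -2.01498 3.31135 0.15170 rad/s, eef=0.39264 -0.23892 0.45178 m, tau=6.02824 0.22827 -2.67643 1.23769 N·m.
t=0.31500 s (step 21): θ=-0.13182 0.08261 1.98035 1.18293 rad, dq=-2.36745 -1.80166 2.95512 -0.19248 rad/s, eef=0.34754 -0.22947 0.42634 m, tau=6.66811 0.54888 -2.39712 1.62849 N·m.
t=0.36000 s (step 24): θ=-0.23291 0.00695 2.10614 1.16740 rad, dq=-2.13421 -1.56835 2.63351 -0.48438 rad/s, eef=0.30809 -0.22176 0.40015 m, tau=7.25572 0.83007 -2.12071 2.00706 N·m.
t=0.40500 s (step 27): θ=-0.32443 -0.05869 2.21753 1.14037 rad, dq=-1.94114 -1.36076 2.31374 -0.69938 rad/s, eef=0.27345 -0.21518 0.37334 m, tau=7.97035 1.03895 -1.83787 2.34156 N·m.
t=0.45000 s (step 30): θ=-0.40795 -0.11576 2.31461 1.10549 rad, dq=-1.77652 -1.18631 2.00049 -0.83469 rad/s, eef=0.24289 -0.20914 0.34632 m, tau=8.78854 1.17001 -1.55395 2.61149 N·m.
t=0.49500 s (step 33): θ=-0.48451 -0.16564 2.39802 1.06607 rad, dq=-1.62980 -1.03967 1.70852 -0.90437 rad/s, eef=0.21592 -0.20329 0.31957 m, tau=9.62647 1.23682 -1.27615 2.81680 N·m.
t=0.54000 s (step 36): θ=-0.55474 -0.20947 2.46896 1.02469 rad, dq=-1.49510 -0.91586 1.44815 -0.92452 rad/s, eef=0.19215 -0.19746 0.29356 m, tau=10.41599 1.25829 -1.01058 2.96489 N·m.
t=0.58500 s (step 39): θ=-0.61914 -0.24817 2.52897 0.98324 rad, dq=-1.36989 -0.81068 1.22335 -0.91002 rad/s, eef=0.17128 -0.19162 0.26866 m, tau=11.12059 1.25072 -0.76142 3.06608 N·m.
t=0.63000 s (step 42): θ=-0.67811 -0.28251 2.57965 0.94301 rad, dq=-1.25344 -0.72058 1.03327 -0.87301 rad/s, eef=0.15300 -0.18581 0.24512 m, tau=11.72967 1.22557 -0.53080 3.13089 N·m.
t=0.67500 s (step 45): θ=-0.73204 -0.31309 2.62250 0.90477 rad, dq=-1.14576 -0.64269 0.87440 -0.82260 rad/s, eef=0.13703 -0.18008 0.22311 m, tau=12.24774 1.19012 -0.31922 3.16853 N·m.
t=0.72000 s (step 48): θ=-0.78132 -0.34041 2.65880 0.86899 rad, dq=-1.04696 -0.57471 0.74230 -0.76526 rad/s, eef=0.12311 -0.17450 0.20269 m, tau=12.68586 1.14881 -0.12615 3.18653 N·m.
t=0.76500 s (step 51): θ=-0.82637 -0.36486 2.68968 0.83586 rad, dq=-0.95704 -0.51487 0.63255 -0.70534 rad/s, eef=0.11099 -0.16914 0.18389 m, tau=13.05668 1.10436 0.04943 3.19077 N·m.
t=0.81000 s (step 54): θ=-0.86756 -0.38678 2.71605 0.80543 rad, dq=-0.87583 -0.46182 0.54122 -0.64570 rad/s, eef=0.10043 -0.16402 0.16668 m, tau=13.37208 1.05846 0.20881 3.18570 N·m.
t=0.82500 s (step 55): θ=-0.88051 -0.39358 2.72397 0.79589 rad, dq=-0.85064 -0.44546 0.51427 -0.62621 rad/s, eef=0.09723 -0.16238 0.16128 m.


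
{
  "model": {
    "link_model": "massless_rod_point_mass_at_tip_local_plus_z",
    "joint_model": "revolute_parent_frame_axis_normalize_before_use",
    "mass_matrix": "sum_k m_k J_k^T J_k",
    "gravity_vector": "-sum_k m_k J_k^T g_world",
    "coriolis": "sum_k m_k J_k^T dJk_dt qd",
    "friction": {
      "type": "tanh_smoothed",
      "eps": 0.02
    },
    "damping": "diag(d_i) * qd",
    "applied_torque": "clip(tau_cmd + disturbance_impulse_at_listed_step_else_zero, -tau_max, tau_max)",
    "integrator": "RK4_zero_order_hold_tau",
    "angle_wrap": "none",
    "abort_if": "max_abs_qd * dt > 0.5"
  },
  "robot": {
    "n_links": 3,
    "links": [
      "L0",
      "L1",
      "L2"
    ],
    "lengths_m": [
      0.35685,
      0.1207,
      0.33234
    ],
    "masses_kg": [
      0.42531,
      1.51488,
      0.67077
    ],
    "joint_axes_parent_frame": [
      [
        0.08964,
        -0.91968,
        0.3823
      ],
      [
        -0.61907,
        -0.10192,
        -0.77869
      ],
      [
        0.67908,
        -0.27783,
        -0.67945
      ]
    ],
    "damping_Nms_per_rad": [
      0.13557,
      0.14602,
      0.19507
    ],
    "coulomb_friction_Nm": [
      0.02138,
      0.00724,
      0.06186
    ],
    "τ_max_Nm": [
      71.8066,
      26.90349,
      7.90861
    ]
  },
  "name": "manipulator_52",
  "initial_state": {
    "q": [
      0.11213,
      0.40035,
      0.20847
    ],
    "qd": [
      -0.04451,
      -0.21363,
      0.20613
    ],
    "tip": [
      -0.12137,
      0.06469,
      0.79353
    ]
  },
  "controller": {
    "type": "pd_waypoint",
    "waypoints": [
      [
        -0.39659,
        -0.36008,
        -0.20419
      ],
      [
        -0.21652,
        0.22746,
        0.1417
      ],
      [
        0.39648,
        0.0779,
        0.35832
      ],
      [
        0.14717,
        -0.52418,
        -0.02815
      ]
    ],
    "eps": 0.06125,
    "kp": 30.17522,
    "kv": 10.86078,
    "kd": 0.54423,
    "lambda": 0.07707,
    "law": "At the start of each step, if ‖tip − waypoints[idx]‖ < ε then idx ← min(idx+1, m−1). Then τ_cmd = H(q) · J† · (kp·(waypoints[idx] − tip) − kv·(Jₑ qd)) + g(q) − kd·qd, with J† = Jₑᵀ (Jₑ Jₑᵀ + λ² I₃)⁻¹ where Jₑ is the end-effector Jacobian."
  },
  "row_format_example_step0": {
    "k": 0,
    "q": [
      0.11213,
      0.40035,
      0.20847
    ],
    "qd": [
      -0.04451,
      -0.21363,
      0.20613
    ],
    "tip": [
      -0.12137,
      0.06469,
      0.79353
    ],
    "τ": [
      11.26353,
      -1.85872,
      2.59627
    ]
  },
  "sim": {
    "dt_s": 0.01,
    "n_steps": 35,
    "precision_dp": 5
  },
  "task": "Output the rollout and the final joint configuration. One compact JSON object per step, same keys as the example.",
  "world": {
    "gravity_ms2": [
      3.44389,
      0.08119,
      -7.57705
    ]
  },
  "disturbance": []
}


{"k":1,"q":[0.11188,0.39865,0.21309],"qd":[-0.00312,-0.13212,0.70454],"tip":[-0.12199,0.06341,0.79356],"\u03c4":[9.87473,-1.72575,2.1011]}
{"k":2,"q":[0.11212,0.39721,0.22132],"qd":[0.05022,-0.15985,0.93595],"tip":[-0.12359,0.06153,0.79345],"\u03c4":[8.74502,-1.56021,1.81249]}
{"k":3,"q":[0.11287,0.39536,0.2314],"qd":[0.0997,-0.21202,1.07697],"tip":[-0.1259,0.05915,0.79324],"\u03c4":[7.75058,-1.40108,1.60709]}
{"k":4,"q":[0.11407,0.39299,0.24273],"qd":[0.14053,-0.26256,1.18726],"tip":[-0.12877,0.05635,0.79295],"\u03c4":[6.84532,-1.25846,1.44174]}
{"k":5,"q":[0.11562,0.39016,0.25511],"qd":[0.1715,-0.30475,1.28739],"tip":[-0.13208,0.05319,0.79256],"\u03c4":[6.00936,-1.13322,1.30028]}
{"k":6,"q":[0.11744,0.38695,0.26848],"qd":[0.19258,-0.33788,1.38477],"tip":[-0.13575,0.04972,0.79209],"\u03c4":[5.23187,-1.02357,1.17583]}
{"k":7,"q":[0.11943,0.38345,0.28282],"qd":[0.20409,-0.36295,1.48244],"tip":[-0.1397,0.04598,0.79151],"\u03c4":[4.50556,-0.92722,1.06479]}
{"k":8,"q":[0.12148,0.37973,0.29815],"qd":[0.2064,-0.3813,1.5819],"tip":[-0.14386,0.042,0.79083],"\u03c4":[3.82491,-0.84203,0.96485]}
{"k":9,"q":[0.12351,0.37586,0.31449],"qd":[0.19992,-0.39423,1.68405],"tip":[-0.14816,0.03781,0.79005],"\u03c4":[3.1857,-0.76614,0.87435]}
{"k":10,"q":[0.12543,0.37188,0.33187],"qd":[0.18502,-0.40291,1.78948],"tip":[-0.15255,0.03345,0.78915],"\u03c4":[2.58487,-0.69799,0.79202]}
{"k":11,"q":[0.12716,0.36783,0.35032],"qd":[0.16203,-0.4084,1.89857],"tip":[-0.15697,0.02892,0.78814],"\u03c4":[2.02051,-0.63631,0.71687]}
{"k":12,"q":[0.12863,0.36374,0.36988],"qd":[0.1313,-0.41166,2.01156],"tip":[-0.16137,0.02425,0.78701],"\u03c4":[1.49193,-0.58005,0.64816]}
{"k":13,"q":[0.12975,0.35962,0.39058],"qd":[0.0932,-0.41359,2.12848],"tip":[-0.16571,0.01947,0.78576],"\u03c4":[0.9997,-0.52838,0.58536]}
{"k":14,"q":[0.13046,0.35548,0.41248],"qd":[0.04811,-0.41504,2.24916],"tip":[-0.16994,0.01458,0.78439],"\u03c4":[0.54564,-0.48065,0.52812]}
{"k":15,"q":[0.13068,0.35133,0.4356],"qd":[-0.00334,-0.417,2.37268],"tip":[-0.17402,0.00961,0.7829],"\u03c4":[0.13254,-0.43627,0.47656]}
{"k":16,"q":[0.13036,0.34715,0.45995],"qd":[-0.06006,-0.42062,2.49684],"tip":[-0.17792,0.00456,0.78128],"\u03c4":[-0.23647,-0.39477,0.43145]}
{"k":17,"q":[0.12945,0.34293,0.48556],"qd":[-0.12226,-0.4258,2.62394],"tip":[-0.1816,-0.00054,0.77952],"\u03c4":[-0.55545,-0.35618,0.39102]}
{"k":18,"q":[0.12789,0.33864,0.51245],"qd":[-0.18923,-0.43348,2.75263],"tip":[-0.18505,-0.00569,0.77764],"\u03c4":[-0.81824,-0.32018,0.35572]}
{"k":19,"q":[0.12564,0.33425,0.54063],"qd":[-0.26003,-0.44453,2.88117],"tip":[-0.18823,-0.01086,0.77562],"\u03c4":[-1.01879,-0.28651,0.32605]}
{"k":20,"q":[0.12267,0.32974,0.57008],"qd":[-0.33365,-0.45965,3.00785],"tip":[-0.19112,-0.01605,0.77345],"\u03c4":[-1.15153,-0.255,0.30234]}
{"k":21,"q":[0.11896,0.32505,0.60077],"qd":[-0.40894,-0.47943,3.13087],"tip":[-0.19372,-0.02124,0.77115],"\u03c4":[-1.21191,-0.22552,0.28485]}
{"k":22,"q":[0.11449,0.32014,0.63267],"qd":[-0.48467,-0.50429,3.2484],"tip":[-0.19599,-0.02642,0.76869],"\u03c4":[-1.197,-0.19792,0.27367]}
{"k":23,"q":[0.10927,0.31495,0.66571],"qd":[-0.55953,-0.53447,3.35862],"tip":[-0.19795,-0.03157,0.76608],"\u03c4":[-1.106,-0.17206,0.26876]}
{"k":24,"q":[0.10331,0.30944,0.6998],"qd":[-0.6322,-0.57006,3.4598],"tip":[-0.19958,-0.03669,0.76331],"\u03c4":[-0.94064,-0.14775,0.26988]}
{"k":25,"q":[0.09665,0.30354,0.73486],"qd":[-0.70138,-0.61092,3.55044],"tip":[-0.2009,-0.04177,0.76038],"\u03c4":[-0.70524,-0.12479,0.27656]}
{"k":26,"q":[0.08931,0.2972,0.77075],"qd":[-0.76586,-0.65674,3.62929],"tip":[-0.2019,-0.0468,0.7573],"\u03c4":[-0.40666,-0.10293,0.28817]}
{"k":27,"q":[0.08136,0.29039,0.80737],"qd":[-0.82455,-0.70706,3.69546],"tip":[-0.2026,-0.05177,0.75406],"\u03c4":[-0.05385,-0.08192,0.30387]}
{"k":28,"q":[0.07285,0.28305,0.84459],"qd":[-0.87655,-0.7613,3.74843],"tip":[-0.20302,-0.05668,0.75065],"\u03c4":[0.34269,-0.06147,0.3227]}
{"k":29,"q":[0.06387,0.27515,0.88227],"qd":[-0.92112,-0.81876,3.78805],"tip":[-0.20318,-0.06151,0.74709],"\u03c4":[0.7716,-0.04129,0.3436]}
{"k":30,"q":[0.05447,0.26666,0.92027],"qd":[-0.95778,-0.87873,3.81455],"tip":[-0.2031,-0.06629,0.74338],"\u03c4":[1.22137,-0.0211,0.36549]}
{"k":31,"q":[0.04476,0.25757,0.95848],"qd":[-0.98621,-0.9405,3.82845],"tip":[-0.20281,-0.07099,0.73951],"\u03c4":[1.68096,-0.00061,0.38734]}
{"k":32,"q":[0.03479,0.24785,0.99677],"qd":[-1.00631,-1.00336,3.83049],"tip":[-0.20234,-0.07562,0.73549],"\u03c4":[2.14031,0.02044,0.40818]}
{"k":33,"q":[0.02467,0.2375,1.03502],"qd":[-1.01817,-1.06669,3.82161],"tip":[-0.20172,-0.0802,0.73134],"\u03c4":[2.59068,0.0423,0.42721]}
{"k":34,"q":[0.01447,0.22652,1.07313],"qd":[-1.02197,-1.12992,3.80284],"tip":[-0.20098,-0.08471,0.72705],"\u03c4":[3.02483,0.06517,0.44376]}
{"k":35,"q":[0.00428,0.21491,1.11101],"qd":[-1.01806,-1.19255,3.77522],"tip":[-0.20015,-0.08916,0.72263]}
{"summary": "final q (rad): 0.00428 0.21491 1.11101"}


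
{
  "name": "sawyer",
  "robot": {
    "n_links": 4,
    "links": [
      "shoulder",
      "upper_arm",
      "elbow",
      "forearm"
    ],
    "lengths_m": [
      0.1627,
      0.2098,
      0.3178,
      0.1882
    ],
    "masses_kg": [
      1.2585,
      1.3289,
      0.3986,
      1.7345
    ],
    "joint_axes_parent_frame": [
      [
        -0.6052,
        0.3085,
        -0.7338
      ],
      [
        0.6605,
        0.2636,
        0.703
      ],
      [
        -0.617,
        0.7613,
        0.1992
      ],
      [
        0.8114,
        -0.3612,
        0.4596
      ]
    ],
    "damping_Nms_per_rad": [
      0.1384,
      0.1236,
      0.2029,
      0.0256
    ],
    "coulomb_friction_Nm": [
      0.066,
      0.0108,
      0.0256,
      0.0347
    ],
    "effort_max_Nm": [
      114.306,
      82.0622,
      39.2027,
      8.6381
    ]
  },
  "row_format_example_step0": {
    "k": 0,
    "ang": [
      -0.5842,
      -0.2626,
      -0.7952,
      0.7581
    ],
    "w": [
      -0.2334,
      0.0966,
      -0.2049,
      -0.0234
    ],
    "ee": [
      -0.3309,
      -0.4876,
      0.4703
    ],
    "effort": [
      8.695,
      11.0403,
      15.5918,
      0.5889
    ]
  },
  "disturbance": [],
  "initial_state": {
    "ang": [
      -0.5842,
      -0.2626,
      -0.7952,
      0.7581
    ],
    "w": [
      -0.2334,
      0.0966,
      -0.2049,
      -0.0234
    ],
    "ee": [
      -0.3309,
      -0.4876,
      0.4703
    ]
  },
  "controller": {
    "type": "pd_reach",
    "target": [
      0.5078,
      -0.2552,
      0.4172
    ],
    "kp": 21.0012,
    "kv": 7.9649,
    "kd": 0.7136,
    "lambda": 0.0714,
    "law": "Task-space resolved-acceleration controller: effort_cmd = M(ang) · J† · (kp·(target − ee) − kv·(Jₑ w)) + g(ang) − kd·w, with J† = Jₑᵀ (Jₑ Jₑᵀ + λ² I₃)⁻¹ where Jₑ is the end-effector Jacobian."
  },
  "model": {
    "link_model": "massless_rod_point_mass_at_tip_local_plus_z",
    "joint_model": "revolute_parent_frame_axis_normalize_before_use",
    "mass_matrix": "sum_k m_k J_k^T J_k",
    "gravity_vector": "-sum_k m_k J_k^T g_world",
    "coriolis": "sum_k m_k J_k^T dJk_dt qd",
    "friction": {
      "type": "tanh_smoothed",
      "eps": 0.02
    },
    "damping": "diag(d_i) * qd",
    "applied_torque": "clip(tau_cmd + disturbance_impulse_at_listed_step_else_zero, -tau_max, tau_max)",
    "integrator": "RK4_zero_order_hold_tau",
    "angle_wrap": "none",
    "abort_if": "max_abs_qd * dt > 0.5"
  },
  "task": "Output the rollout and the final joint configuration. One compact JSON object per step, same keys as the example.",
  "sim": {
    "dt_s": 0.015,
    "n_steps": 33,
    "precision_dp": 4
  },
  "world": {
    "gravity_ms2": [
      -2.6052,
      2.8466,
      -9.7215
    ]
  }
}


{"k":1,"ang":[-0.5826,-0.2564,-0.7991,0.7651],"w":[0.4375,0.7272,-0.3129,0.9362],"ee":[-0.3282,-0.4897,0.4676],"effort":[7.7921,9.6319,14.8982,-0.2755]}
{"k":2,"ang":[-0.5717,-0.2408,-0.8051,0.7811],"w":[1.0129,1.3509,-0.4888,1.1946],"ee":[-0.3227,-0.491,0.4654],"effort":[6.9625,8.4094,14.302,-0.5333]}
{"k":3,"ang":[-0.554,-0.2179,-0.8123,0.8021],"w":[1.3567,1.7178,-0.4777,1.577],"ee":[-0.3149,-0.4919,0.4638],"effort":[6.2812,7.4495,13.6344,-0.8548]}
{"k":4,"ang":[-0.5318,-0.1899,-0.8193,0.8271],"w":[1.6174,2.0252,-0.4547,1.7336],"ee":[-0.3054,-0.4923,0.4628],"effort":[5.6817,6.612,13.0224,-0.9875]}
{"k":5,"ang":[-0.5064,-0.1581,-0.8254,0.8544],"w":[1.7796,2.2283,-0.3711,1.8773],"ee":[-0.2944,-0.4924,0.4625],"effort":[5.1748,5.8912,12.4308,-1.1081]}
{"k":6,"ang":[-0.4789,-0.1236,-0.8301,0.8833],"w":[1.8886,2.3812,-0.2711,1.948],"ee":[-0.2823,-0.4923,0.4627],"effort":[4.7394,5.2399,11.8871,-1.1763]}
{"k":7,"ang":[-0.4502,-0.0872,-0.8332,0.913],"w":[1.9522,2.4858,-0.153,1.9914],"ee":[-0.2692,-0.492,0.4634],"effort":[4.3695,4.6437,11.3842,-1.231]}
{"k":8,"ang":[-0.4208,-0.0495,-0.8345,0.9432],"w":[1.9851,2.5572,-0.0276,2.0055],"ee":[-0.2553,-0.4916,0.4645],"effort":[4.0551,4.0858,10.9236,-1.2723]}
{"k":9,"ang":[-0.3909,-0.0109,-0.8339,0.9733],"w":[2.0009,2.6093,0.0945,1.9876],"ee":[-0.2408,-0.491,0.466],"effort":[3.7867,3.5537,10.5112,-1.2993]}
{"k":10,"ang":[-0.3611,0.0283,-0.8315,1.0032],"w":[1.9944,2.6331,0.2226,1.9705],"ee":[-0.2258,-0.4903,0.4677],"effort":[3.5615,3.0476,10.1291,-1.3364]}
{"k":11,"ang":[-0.3314,0.0678,-0.8271,1.0327],"w":[1.9741,2.6393,0.3495,1.9415],"ee":[-0.2103,-0.4896,0.4696],"effort":[3.3716,2.5599,9.7755,-1.3725]}
{"k":12,"ang":[-0.3021,0.1072,-0.8209,1.0616],"w":[1.9429,2.6308,0.4734,1.9034],"ee":[-0.1945,-0.4887,0.4717],"effort":[3.2118,2.0877,9.4464,-1.4087]}
{"k":13,"ang":[-0.2733,0.1464,-0.8129,1.09],"w":[1.9031,2.6102,0.5931,1.8581],"ee":[-0.1784,-0.4877,0.4738],"effort":[3.0772,1.6293,9.1383,-1.4458]}
{"k":14,"ang":[-0.2452,0.1853,-0.803,1.1176],"w":[1.8566,2.5796,0.7077,1.8072],"ee":[-0.162,-0.4867,0.476],"effort":[2.9639,1.1837,8.8478,-1.484]}
{"k":15,"ang":[-0.2178,0.2236,-0.7916,1.1444],"w":[1.8046,2.5405,0.8163,1.7518],"ee":[-0.1455,-0.4856,0.4782],"effort":[2.8683,0.7502,8.5721,-1.5235]}
{"k":16,"ang":[-0.1912,0.2613,-0.7785,1.1703],"w":[1.748,2.4943,0.9186,1.693],"ee":[-0.1289,-0.4843,0.4803],"effort":[2.7872,0.3286,8.3087,-1.564]}
{"k":17,"ang":[-0.1655,0.2982,-0.764,1.1953],"w":[1.6877,2.4423,1.0141,1.6316],"ee":[-0.1121,-0.483,0.4824],"effort":[2.7182,-0.0809,8.0557,-1.6055]}
{"k":18,"ang":[-0.1407,0.3343,-0.7481,1.2194],"w":[1.6242,2.3855,1.1026,1.5681],"ee":[-0.0954,-0.4817,0.4844],"effort":[2.6588,-0.4783,7.8113,-1.6478]}
{"k":19,"ang":[-0.1169,0.3696,-0.7309,1.2425],"w":[1.5582,2.325,1.1839,1.5033],"ee":[-0.0787,-0.4802,0.4862],"effort":[2.6073,-0.8633,7.5744,-1.6907]}
{"k":20,"ang":[-0.0941,0.4039,-0.7126,1.2646],"w":[1.4899,2.2614,1.2578,1.4375],"ee":[-0.062,-0.4786,0.488],"effort":[2.562,-1.2354,7.3439,-1.734]}
{"k":21,"ang":[-0.0724,0.4373,-0.6932,1.2858],"w":[1.4198,2.1957,1.3243,1.3712],"ee":[-0.0453,-0.4769,0.4896],"effort":[2.5214,-1.5945,7.1193,-1.7775]}
{"k":22,"ang":[-0.0517,0.4697,-0.6728,1.3059],"w":[1.3483,2.1286,1.3835,1.3048],"ee":[-0.0288,-0.4752,0.491],"effort":[2.4846,-1.9401,6.8999,-1.8212]}
{"k":23,"ang":[-0.032,0.501,-0.6517,1.325],"w":[1.2757,2.0606,1.4353,1.2387],"ee":[-0.0124,-0.4733,0.4923],"effort":[2.4505,-2.272,6.6855,-1.8648]}
{"k":24,"ang":[-0.0135,0.5314,-0.6298,1.3431],"w":[1.2022,1.9924,1.4799,1.1731],"ee":[0.0039,-0.4713,0.4934],"effort":[2.4183,-2.5901,6.476,-1.9082]}
{"k":25,"ang":[0.0039,0.5607,-0.6073,1.3603],"w":[1.1283,1.9245,1.5174,1.1084],"ee":[0.02,-0.4692,0.4943],"effort":[2.3874,-2.8941,6.2714,-1.9513]}
{"k":26,"ang":[0.0203,0.589,-0.5843,1.3765],"w":[1.0542,1.8573,1.5481,1.0447],"ee":[0.0359,-0.467,0.495],"effort":[2.3573,-3.184,6.0717,-1.994]}
{"k":27,"ang":[0.0355,0.6164,-0.5609,1.3917],"w":[0.9803,1.7913,1.572,0.9824],"ee":[0.0515,-0.4647,0.4955],"effort":[2.3276,-3.4597,5.877,-2.0362]}
{"k":28,"ang":[0.0496,0.6427,-0.5372,1.406],"w":[0.9068,1.7269,1.5895,0.9215],"ee":[0.067,-0.4623,0.4959],"effort":[2.2979,-3.7214,5.6877,-2.0778]}
{"k":29,"ang":[0.0626,0.6681,-0.5132,1.4194],"w":[0.834,1.6642,1.6008,0.8624],"ee":[0.0822,-0.4598,0.4961],"effort":[2.268,-3.9691,5.5038,-2.1187]}
{"k":30,"ang":[0.0746,0.6926,-0.4892,1.4319],"w":[0.7624,1.6036,1.6062,0.8051],"ee":[0.0971,-0.4571,0.496],"effort":[2.2377,-4.2031,5.3257,-2.1589]}
{"k":31,"ang":[0.0854,0.7162,-0.4651,1.4436],"w":[0.692,1.5452,1.6061,0.7498],"ee":[0.1117,-0.4544,0.4958],"effort":[2.2068,-4.4236,5.1536,-2.1983]}
{"k":32,"ang":[0.0953,0.7389,-0.441,1.4544],"w":[0.6233,1.4891,1.6006,0.6967],"ee":[0.126,-0.4515,0.4955],"effort":[2.1753,-4.6309,4.9877,-2.2368]}
{"k":33,"ang":[0.1041,0.7608,-0.4171,1.4645],"w":[0.5565,1.4356,1.5903,0.6459],"ee":[0.14,-0.4485,0.4949]}
{"summary": "final ang (rad): 0.1041 0.7608 -0.4171 1.4645"}


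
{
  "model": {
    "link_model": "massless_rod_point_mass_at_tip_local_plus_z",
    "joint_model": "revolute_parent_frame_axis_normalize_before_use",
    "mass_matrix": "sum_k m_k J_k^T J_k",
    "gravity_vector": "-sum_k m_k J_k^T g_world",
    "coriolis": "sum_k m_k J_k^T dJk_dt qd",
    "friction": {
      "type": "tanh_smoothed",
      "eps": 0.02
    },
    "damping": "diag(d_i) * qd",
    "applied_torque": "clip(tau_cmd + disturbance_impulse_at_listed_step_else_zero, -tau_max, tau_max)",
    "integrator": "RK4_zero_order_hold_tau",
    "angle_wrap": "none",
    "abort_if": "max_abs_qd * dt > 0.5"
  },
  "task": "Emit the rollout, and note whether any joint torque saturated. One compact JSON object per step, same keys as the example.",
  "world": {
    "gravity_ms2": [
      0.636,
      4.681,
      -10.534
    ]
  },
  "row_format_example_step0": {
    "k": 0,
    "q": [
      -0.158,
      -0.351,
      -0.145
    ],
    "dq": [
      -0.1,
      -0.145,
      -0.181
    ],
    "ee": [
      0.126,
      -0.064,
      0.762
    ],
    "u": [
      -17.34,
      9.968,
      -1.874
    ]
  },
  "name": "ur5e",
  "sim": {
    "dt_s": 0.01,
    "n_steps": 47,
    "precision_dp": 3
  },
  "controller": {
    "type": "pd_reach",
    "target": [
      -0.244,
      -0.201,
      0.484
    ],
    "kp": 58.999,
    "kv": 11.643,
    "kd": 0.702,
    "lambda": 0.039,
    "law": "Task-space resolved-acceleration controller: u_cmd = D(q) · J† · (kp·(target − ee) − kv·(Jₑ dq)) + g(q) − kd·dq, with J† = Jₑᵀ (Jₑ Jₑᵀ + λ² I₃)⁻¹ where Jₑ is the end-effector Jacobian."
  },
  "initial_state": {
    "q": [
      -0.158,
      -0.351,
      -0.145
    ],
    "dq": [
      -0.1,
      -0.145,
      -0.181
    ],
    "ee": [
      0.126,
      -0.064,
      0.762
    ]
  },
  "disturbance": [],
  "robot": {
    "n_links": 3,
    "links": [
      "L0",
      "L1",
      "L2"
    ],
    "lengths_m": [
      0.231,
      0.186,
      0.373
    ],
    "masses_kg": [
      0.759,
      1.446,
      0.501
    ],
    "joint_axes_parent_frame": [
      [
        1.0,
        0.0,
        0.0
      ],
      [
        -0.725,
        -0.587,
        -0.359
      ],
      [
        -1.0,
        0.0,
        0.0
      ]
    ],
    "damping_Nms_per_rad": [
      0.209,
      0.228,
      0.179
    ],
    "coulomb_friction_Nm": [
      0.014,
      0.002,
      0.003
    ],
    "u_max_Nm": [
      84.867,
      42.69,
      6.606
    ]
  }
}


{"k":1,"q":[-0.163,-0.349,-0.159],"dq":[-0.834,0.536,-2.581],"ee":[0.126,-0.065,0.761],"u":[-15.162,8.592,-0.063]}
{"k":2,"q":[-0.174,-0.342,-0.192],"dq":[-1.393,0.934,-4.012],"ee":[0.124,-0.065,0.76],"u":[-11.859,7.129,0.803]}
{"k":3,"q":[-0.19,-0.331,-0.236],"dq":[-1.796,1.157,-4.785],"ee":[0.121,-0.065,0.758],"u":[-7.912,5.621,1.077]}
{"k":4,"q":[-0.209,-0.319,-0.286],"dq":[-2.061,1.276,-5.113],"ee":[0.117,-0.064,0.756],"u":[-3.906,4.168,0.995]}
{"k":5,"q":[-0.23,-0.306,-0.337],"dq":[-2.209,1.34,-5.155],"ee":[0.113,-0.061,0.753],"u":[-0.253,2.849,0.719]}
{"k":6,"q":[-0.253,-0.292,-0.388],"dq":[-2.268,1.377,-5.029],"ee":[0.108,-0.058,0.75],"u":[2.861,1.699,0.363]}
{"k":7,"q":[-0.275,-0.278,-0.437],"dq":[-2.26,1.403,-4.819],"ee":[0.103,-0.053,0.747],"u":[5.412,0.719,-0.003]}
{"k":8,"q":[-0.298,-0.264,-0.484],"dq":[-2.206,1.426,-4.575],"ee":[0.098,-0.047,0.744],"u":[7.451,-0.105,-0.341]}
{"k":9,"q":[-0.319,-0.25,-0.528],"dq":[-2.121,1.448,-4.327],"ee":[0.092,-0.042,0.741],"u":[9.058,-0.793,-0.631]}
{"k":10,"q":[-0.34,-0.235,-0.57],"dq":[-2.014,1.469,-4.092],"ee":[0.087,-0.035,0.738],"u":[10.309,-1.365,-0.868]}
{"k":11,"q":[-0.36,-0.221,-0.61],"dq":[-1.895,1.489,-3.877],"ee":[0.081,-0.029,0.735],"u":[11.272,-1.836,-1.053]}
{"k":12,"q":[-0.378,-0.206,-0.648],"dq":[-1.769,1.506,-3.683],"ee":[0.075,-0.023,0.731],"u":[12.006,-2.223,-1.19]}
{"k":13,"q":[-0.395,-0.19,-0.684],"dq":[-1.639,1.521,-3.509],"ee":[0.069,-0.018,0.728],"u":[12.554,-2.537,-1.285]}
{"k":14,"q":[-0.411,-0.175,-0.718],"dq":[-1.508,1.532,-3.355],"ee":[0.063,-0.012,0.725],"u":[12.955,-2.79,-1.343]}
{"k":15,"q":[-0.425,-0.16,-0.751],"dq":[-1.378,1.54,-3.216],"ee":[0.058,-0.007,0.722],"u":[13.236,-2.991,-1.372]}
{"k":16,"q":[-0.438,-0.144,-0.783],"dq":[-1.25,1.544,-3.092],"ee":[0.052,-0.003,0.718],"u":[13.421,-3.147,-1.376]}
{"k":17,"q":[-0.45,-0.129,-0.813],"dq":[-1.125,1.545,-2.98],"ee":[0.046,0.001,0.715],"u":[13.528,-3.267,-1.359]}
{"k":18,"q":[-0.461,-0.114,-0.842],"dq":[-1.004,1.543,-2.877],"ee":[0.04,0.005,0.712],"u":[13.573,-3.355,-1.325]}
{"k":19,"q":[-0.47,-0.098,-0.87],"dq":[-0.887,1.538,-2.782],"ee":[0.035,0.008,0.708],"u":[13.566,-3.417,-1.279]}
{"k":20,"q":[-0.478,-0.083,-0.898],"dq":[-0.773,1.531,-2.694],"ee":[0.029,0.01,0.705],"u":[13.518,-3.456,-1.222]}
{"k":21,"q":[-0.486,-0.068,-0.924],"dq":[-0.664,1.522,-2.612],"ee":[0.023,0.012,0.702],"u":[13.437,-3.477,-1.157]}
{"k":22,"q":[-0.492,-0.052,-0.95],"dq":[-0.56,1.512,-2.534],"ee":[0.018,0.013,0.698],"u":[13.328,-3.483,-1.086]}
{"k":23,"q":[-0.497,-0.037,-0.975],"dq":[-0.46,1.499,-2.459],"ee":[0.013,0.014,0.695],"u":[13.196,-3.476,-1.01]}
{"k":24,"q":[-0.501,-0.022,-0.999],"dq":[-0.364,1.486,-2.387],"ee":[0.008,0.014,0.692],"u":[13.047,-3.459,-0.931]}
{"k":25,"q":[-0.504,-0.008,-1.023],"dq":[-0.272,1.472,-2.318],"ee":[0.003,0.014,0.689],"u":[12.884,-3.433,-0.851]}
{"k":26,"q":[-0.506,0.007,-1.046],"dq":[-0.185,1.457,-2.25],"ee":[-0.002,0.013,0.685],"u":[12.709,-3.401,-0.769]}
{"k":27,"q":[-0.508,0.021,-1.068],"dq":[-0.102,1.441,-2.185],"ee":[-0.007,0.012,0.682],"u":[12.525,-3.363,-0.687]}
{"k":28,"q":[-0.509,0.036,-1.089],"dq":[-0.023,1.425,-2.12],"ee":[-0.012,0.011,0.679],"u":[12.334,-3.321,-0.605]}
{"k":29,"q":[-0.508,0.05,-1.11],"dq":[0.052,1.407,-2.057],"ee":[-0.016,0.009,0.676],"u":[12.141,-3.275,-0.523]}
{"k":30,"q":[-0.508,0.064,-1.13],"dq":[0.122,1.39,-1.996],"ee":[-0.021,0.007,0.672],"u":[11.944,-3.227,-0.443]}
{"k":31,"q":[-0.506,0.078,-1.15],"dq":[0.188,1.372,-1.935],"ee":[-0.025,0.004,0.669],"u":[11.745,-3.178,-0.364]}
{"k":32,"q":[-0.504,0.091,-1.169],"dq":[0.25,1.354,-1.875],"ee":[-0.029,0.002,0.666],"u":[11.544,-3.127,-0.287]}
{"k":33,"q":[-0.501,0.105,-1.188],"dq":[0.309,1.336,-1.816],"ee":[-0.033,-0.001,0.663],"u":[11.342,-3.076,-0.212]}
{"k":34,"q":[-0.498,0.118,-1.205],"dq":[0.365,1.318,-1.757],"ee":[-0.037,-0.005,0.66],"u":[11.14,-3.026,-0.14]}
{"k":35,"q":[-0.494,0.131,-1.223],"dq":[0.416,1.3,-1.7],"ee":[-0.041,-0.008,0.657],"u":[10.939,-2.975,-0.069]}
{"k":36,"q":[-0.489,0.144,-1.239],"dq":[0.465,1.283,-1.643],"ee":[-0.045,-0.012,0.654],"u":[10.738,-2.925,-0.001]}
{"k":37,"q":[-0.484,0.157,-1.256],"dq":[0.509,1.265,-1.587],"ee":[-0.048,-0.016,0.651],"u":[10.54,-2.876,0.065]}
{"k":38,"q":[-0.479,0.169,-1.271],"dq":[0.551,1.247,-1.533],"ee":[-0.052,-0.019,0.648],"u":[10.343,-2.828,0.129]}
{"k":39,"q":[-0.473,0.182,-1.286],"dq":[0.589,1.23,-1.479],"ee":[-0.055,-0.024,0.645],"u":[10.15,-2.781,0.19]}
{"k":40,"q":[-0.467,0.194,-1.301],"dq":[0.624,1.212,-1.426],"ee":[-0.059,-0.028,0.642],"u":[9.959,-2.735,0.248]}
{"k":41,"q":[-0.461,0.206,-1.315],"dq":[0.656,1.195,-1.375],"ee":[-0.062,-0.032,0.639],"u":[9.771,-2.692,0.305]}
{"k":42,"q":[-0.454,0.218,-1.328],"dq":[0.685,1.178,-1.325],"ee":[-0.065,-0.036,0.636],"u":[9.587,-2.649,0.359]}
{"k":43,"q":[-0.447,0.229,-1.341],"dq":[0.711,1.161,-1.276],"ee":[-0.068,-0.041,0.634],"u":[9.407,-2.609,0.411]}
{"k":44,"q":[-0.44,0.241,-1.354],"dq":[0.735,1.144,-1.228],"ee":[-0.071,-0.045,0.631],"u":[9.231,-2.57,0.46]}
{"k":45,"q":[-0.433,0.252,-1.366],"dq":[0.755,1.127,-1.181],"ee":[-0.074,-0.05,0.628],"u":[9.059,-2.533,0.508]}
{"k":46,"q":[-0.425,0.264,-1.377],"dq":[0.773,1.11,-1.136],"ee":[-0.077,-0.054,0.625],"u":[8.892,-2.498,0.553]}
{"k":47,"q":[-0.417,0.275,-1.388],"dq":[0.789,1.094,-1.092],"ee":[-0.079,-0.059,0.623]}
{"summary": "any joint saturated: no"}


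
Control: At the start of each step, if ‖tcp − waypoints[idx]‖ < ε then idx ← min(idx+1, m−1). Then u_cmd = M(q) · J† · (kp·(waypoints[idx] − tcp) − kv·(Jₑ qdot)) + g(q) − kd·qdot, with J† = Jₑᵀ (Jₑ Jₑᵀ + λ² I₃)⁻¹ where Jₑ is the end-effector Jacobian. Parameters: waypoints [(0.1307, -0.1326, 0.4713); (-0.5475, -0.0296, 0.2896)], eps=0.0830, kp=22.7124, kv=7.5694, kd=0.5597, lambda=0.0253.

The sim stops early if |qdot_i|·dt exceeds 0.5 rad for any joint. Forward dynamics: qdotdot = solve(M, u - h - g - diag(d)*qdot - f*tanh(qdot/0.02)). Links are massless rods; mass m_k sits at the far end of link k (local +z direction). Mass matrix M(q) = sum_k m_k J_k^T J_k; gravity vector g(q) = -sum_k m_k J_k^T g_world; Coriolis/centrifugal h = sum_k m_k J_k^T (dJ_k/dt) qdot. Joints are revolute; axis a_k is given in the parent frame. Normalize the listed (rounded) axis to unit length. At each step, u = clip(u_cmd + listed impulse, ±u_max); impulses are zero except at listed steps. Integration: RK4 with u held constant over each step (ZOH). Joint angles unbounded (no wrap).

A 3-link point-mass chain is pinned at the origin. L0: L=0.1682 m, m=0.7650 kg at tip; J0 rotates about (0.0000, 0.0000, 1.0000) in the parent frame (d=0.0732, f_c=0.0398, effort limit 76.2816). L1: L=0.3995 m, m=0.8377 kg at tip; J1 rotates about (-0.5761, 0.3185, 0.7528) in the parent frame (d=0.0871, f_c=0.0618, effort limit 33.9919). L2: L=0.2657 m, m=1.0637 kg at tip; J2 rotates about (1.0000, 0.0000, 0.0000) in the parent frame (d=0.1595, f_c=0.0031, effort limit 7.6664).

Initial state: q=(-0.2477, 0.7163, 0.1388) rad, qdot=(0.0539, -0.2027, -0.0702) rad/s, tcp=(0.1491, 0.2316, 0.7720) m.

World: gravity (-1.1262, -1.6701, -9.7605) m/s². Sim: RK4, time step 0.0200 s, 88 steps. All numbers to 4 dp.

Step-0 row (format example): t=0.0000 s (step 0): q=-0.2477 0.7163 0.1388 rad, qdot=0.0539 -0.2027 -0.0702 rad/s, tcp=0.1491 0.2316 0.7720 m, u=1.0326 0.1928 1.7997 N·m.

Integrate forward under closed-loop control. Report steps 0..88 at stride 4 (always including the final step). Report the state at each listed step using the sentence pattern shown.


t=0.0800 s (step 4): q=-0.1484 0.7694 0.3261 rad, qdot=1.4959 0.7391 2.5782 rad/s, tcp=0.1482 0.2219 0.7683 m, u=0.1784 -1.8292 0.0830 N·m.
t=0.1600 s (step 8): q=-0.0310 0.8114 0.5115 rad, qdot=1.4407 0.3053 2.1209 rad/s, tcp=0.1456 0.2128 0.7588 m, u=-0.2625 -2.6270 0.0056 N·m.
t=0.2400 s (step 12): q=0.0812 0.8191 0.6700 rad, qdot=1.3685 -0.0852 1.8848 rad/s, tcp=0.1427 0.1962 0.7493 m, u=-0.3726 -2.4890 -0.3769 N·m.
t=0.3200 s (step 16): q=0.1864 0.8004 0.8132 rad, qdot=1.2674 -0.3714 1.7055 rad/s, tcp=0.1420 0.1719 0.7395 m, u=-0.3169 -2.0923 -0.8155 N·m.
t=0.4000 s (step 20): q=0.2837 0.7616 0.9425 rad, qdot=1.1706 -0.5866 1.5365 rad/s, tcp=0.1441 0.1421 0.7286 m, u=-0.1979 -1.5880 -1.2353 N·m.
t=0.4800 s (step 24): q=0.3740 0.7081 1.0587 rad, qdot=1.0962 -0.7452 1.3724 rad/s, tcp=0.1485 0.1092 0.7162 m, u=-0.0589 -1.0797 -1.6093 N·m.
t=0.5600 s (step 28): q=0.4605 0.6432 1.1617 rad, qdot=1.0801 -0.8775 1.2061 rad/s, tcp=0.1544 0.0752 0.7022 m, u=0.0681 -0.6181 -1.9223 N·m.
t=0.6400 s (step 32): q=0.5477 0.5680 1.2509 rad, qdot=1.0780 -0.9948 1.0192 rad/s, tcp=0.1614 0.0413 0.6871 m, u=0.0746 -0.1484 -2.1621 N·m.
t=0.7200 s (step 36): q=0.5994 0.4971 1.3255 rad, qdot=-0.1252 -0.6224 0.8947 rad/s, tcp=0.1693 0.0081 0.6712 m, u=0.0434 1.0607 -2.3794 N·m.
t=0.8000 s (step 40): q=0.5502 0.4689 1.4007 rad, qdot=-0.8213 -0.1717 0.9690 rad/s, tcp=0.1743 -0.0212 0.6533 m, u=0.3283 1.1982 -2.6108 N·m.
t=0.8800 s (step 44): q=0.4899 0.4598 1.4765 rad, qdot=-0.6663 -0.0808 0.9134 rad/s, tcp=0.1753 -0.0434 0.6347 m, u=0.3069 1.0484 -2.6965 N·m.
t=0.9600 s (step 48): q=0.4437 0.4539 1.5457 rad, qdot=-0.4944 -0.0727 0.8177 rad/s, tcp=0.1741 -0.0601 0.6172 m, u=0.2862 0.9807 -2.7370 N·m.
t=1.0400 s (step 52): q=0.4097 0.4476 1.6073 rad, qdot=-0.3635 -0.0863 0.7244 rad/s, tcp=0.1718 -0.0733 0.6013 m, u=0.2820 0.9749 -2.7645 N·m.
t=1.1200 s (step 56): q=0.3846 0.4400 1.6619 rad, qdot=-0.2666 -0.1023 0.6404 rad/s, tcp=0.1688 -0.0841 0.5869 m, u=0.2857 0.9998 -2.7826 N·m.
t=1.2000 s (step 60): q=0.3663 0.4314 1.7100 rad, qdot=-0.1950 -0.1136 0.5657 rad/s, tcp=0.1654 -0.0931 0.5740 m, u=0.2915 1.0364 -2.7919 N·m.
t=1.2800 s (step 64): q=0.3529 0.4221 1.7526 rad, qdot=-0.1418 -0.1184 0.4995 rad/s, tcp=0.1620 -0.1006 0.5625 m, u=0.2968 1.0743 -2.7936 N·m.
t=1.3600 s (step 68): q=0.3432 0.4126 1.7902 rad, qdot=-0.1021 -0.1174 0.4410 rad/s, tcp=0.1587 -0.1068 0.5521 m, u=0.3005 1.1089 -2.7892 N·m.
t=1.4400 s (step 72): q=0.2961 0.4218 1.8304 rad, qdot=-4.0247 1.7020 1.0762 rad/s, tcp=0.1531 -0.1117 0.5421 m, u=-0.2109 2.9387 -1.6387 N·m.
t=1.5200 s (step 76): q=-0.1115 0.6155 1.9498 rad, qdot=-5.6188 2.7820 1.6944 rad/s, tcp=0.1358 -0.1085 0.5167 m, u=0.2046 -3.0266 -2.0439 N·m.
t=1.6000 s (step 80): q=-0.2380 0.6399 2.0891 rad, qdot=0.8942 -1.6685 1.7352 rad/s, tcp=0.1161 -0.1156 0.4815 m, u=-2.3992 -0.3451 -2.1557 N·m.
t=1.6800 s (step 84): q=-0.4503 0.6056 2.2216 rad, qdot=-4.4316 0.1805 1.5479 rad/s, tcp=0.0713 -0.1336 0.4487 m, u=0.0907 -0.6710 -2.1345 N·m.
t=1.7600 s (step 88): q=-0.7648 0.5771 2.3281 rad, qdot=-3.3947 -0.9738 1.0534 rad/s, tcp=0.0164 -0.1382 0.4231 m.


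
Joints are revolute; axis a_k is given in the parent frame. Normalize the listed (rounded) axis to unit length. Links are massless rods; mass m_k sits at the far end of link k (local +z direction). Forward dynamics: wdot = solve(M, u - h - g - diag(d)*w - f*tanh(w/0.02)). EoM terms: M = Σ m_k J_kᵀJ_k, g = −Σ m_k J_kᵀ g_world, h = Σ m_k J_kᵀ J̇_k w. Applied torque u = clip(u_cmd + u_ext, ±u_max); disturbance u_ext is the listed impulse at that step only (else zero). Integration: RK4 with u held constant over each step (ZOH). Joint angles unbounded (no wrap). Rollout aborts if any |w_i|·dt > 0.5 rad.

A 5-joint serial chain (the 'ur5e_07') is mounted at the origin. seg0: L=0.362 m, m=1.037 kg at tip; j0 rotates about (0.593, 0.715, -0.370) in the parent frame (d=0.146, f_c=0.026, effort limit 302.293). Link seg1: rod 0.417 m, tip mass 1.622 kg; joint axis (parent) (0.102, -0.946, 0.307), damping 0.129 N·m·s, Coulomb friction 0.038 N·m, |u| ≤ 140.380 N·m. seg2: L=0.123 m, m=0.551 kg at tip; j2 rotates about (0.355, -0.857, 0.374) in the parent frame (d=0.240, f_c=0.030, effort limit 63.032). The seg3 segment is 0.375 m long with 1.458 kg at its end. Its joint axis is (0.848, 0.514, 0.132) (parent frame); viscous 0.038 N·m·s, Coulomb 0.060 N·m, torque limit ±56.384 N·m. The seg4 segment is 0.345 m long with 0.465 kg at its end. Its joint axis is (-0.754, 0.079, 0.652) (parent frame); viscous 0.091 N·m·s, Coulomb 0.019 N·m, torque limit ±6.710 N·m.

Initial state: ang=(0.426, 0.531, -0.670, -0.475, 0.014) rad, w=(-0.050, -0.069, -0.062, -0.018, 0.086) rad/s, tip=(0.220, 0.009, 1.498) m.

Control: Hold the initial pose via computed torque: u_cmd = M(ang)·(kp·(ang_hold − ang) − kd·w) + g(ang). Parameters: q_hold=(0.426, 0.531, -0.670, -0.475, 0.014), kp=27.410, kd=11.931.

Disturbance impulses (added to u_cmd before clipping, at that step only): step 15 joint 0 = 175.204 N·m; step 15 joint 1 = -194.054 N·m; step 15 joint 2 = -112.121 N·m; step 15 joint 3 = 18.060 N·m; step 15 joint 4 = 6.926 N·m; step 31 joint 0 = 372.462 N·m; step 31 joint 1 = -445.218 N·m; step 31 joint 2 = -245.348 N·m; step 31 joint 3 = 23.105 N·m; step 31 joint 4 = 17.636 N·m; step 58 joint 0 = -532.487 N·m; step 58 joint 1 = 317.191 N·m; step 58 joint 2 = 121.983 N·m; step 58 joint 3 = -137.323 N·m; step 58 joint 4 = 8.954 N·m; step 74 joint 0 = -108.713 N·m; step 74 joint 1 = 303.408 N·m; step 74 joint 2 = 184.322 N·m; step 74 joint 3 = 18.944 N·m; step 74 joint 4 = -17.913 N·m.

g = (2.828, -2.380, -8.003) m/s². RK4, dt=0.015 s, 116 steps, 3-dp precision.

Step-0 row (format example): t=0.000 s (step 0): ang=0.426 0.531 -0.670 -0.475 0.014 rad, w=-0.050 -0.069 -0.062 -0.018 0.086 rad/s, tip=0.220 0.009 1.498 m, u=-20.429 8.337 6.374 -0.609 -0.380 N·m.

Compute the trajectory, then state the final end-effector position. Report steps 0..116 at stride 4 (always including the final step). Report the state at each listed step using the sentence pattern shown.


t=0.060 s (step 4): ang=0.424 0.528 -0.673 -0.476 0.016 rad, w=-0.021 -0.029 -0.027 -0.009 0.009 rad/s, tip=0.223 0.012 1.497 m, u=-20.589 7.747 5.962 -0.835 -0.297 N·m.
t=0.120 s (step 8): ang=0.423 0.527 -0.674 -0.476 0.017 rad, w=-0.006 -0.008 -0.007 -0.002 0.001 rad/s, tip=0.224 0.014 1.497 m, u=-20.668 7.427 5.742 -0.947 -0.259 N·m.
t=0.180 s (step 12): ang=0.423 0.527 -0.674 -0.476 0.017 rad, w=0.001 0.001 0.002 0.001 -0.001 rad/s, tip=0.225 0.014 1.497 m, u=-20.702 7.261 5.629 -1.001 -0.241 N·m.
t=0.240 s (step 16): ang=0.427 0.520 -0.667 -0.479 0.042 rad, w=0.488 -1.011 0.890 -0.353 3.411 rad/s, tip=0.233 0.017 1.494 m, u=-52.787 34.226 18.105 -4.327 -1.450 N·m.
t=0.300 s (step 20): ang=0.446 0.478 -0.634 -0.494 0.158 rad, w=0.187 -0.414 0.284 -0.183 0.886 rad/s, tip=0.279 0.030 1.477 m, u=-38.488 22.301 12.281 -2.813 -0.714 N·m.
t=0.360 s (step 24): ang=0.453 0.464 -0.626 -0.501 0.182 rad, w=0.052 -0.098 0.037 -0.057 0.067 rad/s, tip=0.295 0.032 1.471 m, u=-30.526 15.594 9.096 -1.976 -0.454 N·m.
t=0.420 s (step 28): ang=0.454 0.463 -0.626 -0.502 0.180 rad, w=-0.013 0.036 -0.029 0.022 -0.117 rad/s, tip=0.297 0.030 1.471 m, u=-26.106 11.872 7.334 -1.494 -0.362 N·m.
t=0.480 s (step 32): ang=0.471 0.472 -0.624 -0.527 0.186 rad, w=2.513 0.731 0.571 -3.574 1.938 rad/s, tip=0.298 0.031 1.464 m, u=-83.294 37.455 19.023 -5.208 -1.609 N·m.
t=0.540 s (step 36): ang=0.569 0.494 -0.590 -0.669 0.252 rad, w=0.945 0.173 0.429 -1.397 0.441 rad/s, tip=0.318 0.034 1.416 m, u=-54.588 24.240 12.284 -2.000 -1.060 N·m.
t=0.600 s (step 40): ang=0.601 0.501 -0.575 -0.717 0.259 rad, w=0.212 0.098 0.100 -0.326 -0.090 rad/s, tip=0.321 0.033 1.401 m, u=-38.867 16.571 8.734 -0.846 -0.741 N·m.
t=0.660 s (step 44): ang=0.602 0.506 -0.574 -0.719 0.249 rad, w=-0.130 0.067 -0.053 0.179 -0.236 rad/s, tip=0.316 0.031 1.402 m, u=-30.308 12.314 6.855 -0.415 -0.563 N·m.
t=0.720 s (step 48): ang=0.590 0.510 -0.579 -0.702 0.233 rad, w=-0.275 0.037 -0.098 0.383 -0.286 rad/s, tip=0.306 0.030 1.412 m, u=-25.695 9.993 5.863 -0.252 -0.460 N·m.
t=0.780 s (step 52): ang=0.571 0.511 -0.585 -0.676 0.215 rad, w=-0.322 0.018 -0.107 0.451 -0.283 rad/s, tip=0.296 0.029 1.423 m, u=-23.229 8.728 5.363 -0.228 -0.399 N·m.
t=0.840 s (step 56): ang=0.552 0.512 -0.592 -0.649 0.199 rad, w=-0.319 0.009 -0.105 0.447 -0.264 rad/s, tip=0.285 0.028 1.435 m, u=-21.929 8.031 5.128 -0.265 -0.362 N·m.
t=0.900 s (step 60): ang=0.503 0.500 -0.584 -0.600 0.251 rad, w=-1.478 -0.490 0.446 1.289 2.171 rad/s, tip=0.254 0.054 1.448 m, u=22.783 -12.934 -3.980 8.405 -1.406 N·m.
t=0.960 s (step 64): ang=0.439 0.480 -0.568 -0.544 0.316 rad, w=-0.732 -0.209 0.098 0.652 0.281 rad/s, tip=0.212 0.092 1.463 m, u=2.973 -3.604 0.198 4.235 -0.843 N·m.
t=1.020 s (step 68): ang=0.408 0.473 -0.568 -0.515 0.312 rad, w=-0.326 -0.035 -0.066 0.354 -0.246 rad/s, tip=0.193 0.103 1.473 m, u=-7.927 1.324 2.442 1.925 -0.576 N·m.
t=1.080 s (step 72): ang=0.396 0.473 -0.574 -0.499 0.293 rad, w=-0.118 0.040 -0.116 0.207 -0.360 rad/s, tip=0.187 0.102 1.479 m, u=-13.931 4.031 3.674 0.629 -0.443 N·m.
t=1.140 s (step 76): ang=0.380 0.511 -0.617 -0.425 0.303 rad, w=-0.536 1.316 -1.411 2.601 0.785 rad/s, tip=0.177 0.080 1.490 m, u=0.097 -15.955 -4.888 -3.315 0.677 N·m.
t=1.200 s (step 80): ang=0.357 0.560 -0.670 -0.320 0.319 rad, w=-0.213 0.468 -0.513 1.053 -0.088 rad/s, tip=0.161 0.045 1.502 m, u=-9.226 -5.764 -0.120 -2.774 0.330 N·m.
t=1.260 s (step 84): ang=0.351 0.577 -0.689 -0.283 0.306 rad, w=-0.011 0.131 -0.160 0.266 -0.314 rad/s, tip=0.158 0.027 1.507 m, u=-14.399 -0.109 2.540 -2.394 0.094 N·m.
t=1.320 s (step 88): ang=0.354 0.580 -0.693 -0.280 0.285 rad, w=0.080 -0.019 -0.014 -0.084 -0.329 rad/s, tip=0.162 0.017 1.508 m, u=-17.217 3.042 3.998 -2.140 -0.051 N·m.
t=1.380 s (step 92): ang=0.360 0.577 -0.693 -0.289 0.267 rad, w=0.111 -0.072 0.026 -0.213 -0.290 rad/s, tip=0.169 0.014 1.508 m, u=-18.764 4.774 4.813 -1.991 -0.135 N·m.
t=1.440 s (step 96): ang=0.367 0.572 -0.691 -0.303 0.250 rad, w=0.117 -0.088 0.036 -0.259 -0.263 rad/s, tip=0.177 0.012 1.507 m, u=-19.619 5.746 5.257 -1.870 -0.184 N·m.
t=1.500 s (step 100): ang=0.374 0.566 -0.689 -0.319 0.235 rad, w=0.112 -0.088 0.037 -0.263 -0.239 rad/s, tip=0.185 0.012 1.506 m, u=-20.094 6.291 5.489 -1.770 -0.213 N·m.
t=1.560 s (step 104): ang=0.380 0.561 -0.686 -0.335 0.222 rad, w=0.101 -0.080 0.034 -0.248 -0.217 rad/s, tip=0.192 0.013 1.504 m, u=-20.358 6.597 5.604 -1.688 -0.229 N·m.
t=1.620 s (step 108): ang=0.386 0.557 -0.685 -0.349 0.209 rad, w=0.090 -0.070 0.029 -0.224 -0.197 rad/s, tip=0.198 0.013 1.503 m, u=-20.506 6.769 5.656 -1.620 -0.239 N·m.
t=1.680 s (step 112): ang=0.391 0.553 -0.683 -0.361 0.198 rad, w=0.078 -0.060 0.025 -0.199 -0.180 rad/s, tip=0.204 0.014 1.501 m, u=-20.588 6.865 5.674 -1.563 -0.244 N·m.
t=1.740 s (step 116): ang=0.395 0.550 -0.682 -0.373 0.188 rad, w=0.068 -0.050 0.021 -0.174 -0.163 rad/s, tip=0.208 0.014 1.500 m.
final tip position (m): 0.208 0.014 1.500
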